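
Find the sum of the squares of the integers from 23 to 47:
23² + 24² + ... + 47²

Use ∑_{k=1}^{n} k² = n(n+1)(2n+1)/6, then subtract the first 22 terms.
∑_{k=1}^{47} k² = 47×48×95/6 = 35720
∑_{k=1}^{22} k² = 22×23×45/6 = 3795
∑_{k=23}^{47} k² = 35720 - 3795 = 31925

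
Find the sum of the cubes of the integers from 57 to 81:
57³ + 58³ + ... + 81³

Use ∑_{k=1}^{n} k³ = [n(n+1)/2]², then subtract the first 56 terms.
∑_{k=1}^{81} k³ = [81×82/2]² = 3321² = 11029041
∑_{k=1}^{56} k³ = [56×57/2]² = 1596² = 2547216
∑_{k=57}^{81} k³ = 11029041 - 2547216 = 8481825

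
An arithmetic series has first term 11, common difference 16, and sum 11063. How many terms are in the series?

Using S = n/2 × [2a + (n-1)d]
11063 = n/2 × [2(11) + (n-1)(16)]
11063 = n/2 × [22 + 16n - 16]
22126 = n × [6 + 16n]
16n² + (6)n - 22126 = 0
Discriminant: Δ = (6)² - 4(16)(-22126) = 36 + 1416064 = 1416100
√Δ = 1190
n = [-(6) + √Δ] / (2·16) = (-6 + 1190) / 32 = 1184 / 32 = 37
(The negative root is discarded since n must be a positive integer.)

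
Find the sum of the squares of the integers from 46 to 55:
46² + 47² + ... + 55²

Use ∑_{k=1}^{n} k² = n(n+1)(2n+1)/6, then subtract the first 45 terms.
∑_{k=1}^{55} k² = 55×56×111/6 = 56980
∑_{k=1}^{45} k² = 45×46×91/6 = 31395
∑_{k=46}^{55} k² = 56980 - 31395 = 25585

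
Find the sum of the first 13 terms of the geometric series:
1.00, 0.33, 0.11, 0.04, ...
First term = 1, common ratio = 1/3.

Sₙ = a(1 - rⁿ) / (1 - r)
S_13 = 1(1 - (1/3)^13) / (1 - (1/3))
S_13 = 1(1 - (1/1594323)) / (2/3)
S_13 = 797161/531441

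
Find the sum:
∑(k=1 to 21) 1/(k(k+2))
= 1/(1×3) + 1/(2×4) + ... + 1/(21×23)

Partial fractions: 1/(k(k+2)) = (1/2)[1/k - 1/(k+2)]
Telescoping leaves the first two and last two terms:
= (1/2)[1/1 + 1/2 - 1/22 - 1/23]
= 357/506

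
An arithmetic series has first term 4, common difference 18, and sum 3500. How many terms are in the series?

Using S = n/2 × [2a + (n-1)d]
3500 = n/2 × [2(4) + (n-1)(18)]
3500 = n/2 × [8 + 18n - 18]
7000 = n × [-10 + 18n]
18n² + (-10)n - 7000 = 0
Discriminant: Δ = (-10)² - 4(18)(-7000) = 100 + 504000 = 504100
√Δ = 710
n = [-(-10) + √Δ] / (2·18) = (10 + 710) / 36 = 720 / 36 = 20
(The negative root is discarded since n must be a positive integer.)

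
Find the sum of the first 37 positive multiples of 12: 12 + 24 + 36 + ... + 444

Factor out 12: = 12(1 + 2 + ... + 37) = 12 × n(n+1)/2
= 12 × 37×38/2
= 12 × 703
= 8436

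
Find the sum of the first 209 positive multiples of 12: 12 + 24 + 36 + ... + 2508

Factor out 12: = 12(1 + 2 + ... + 209) = 12 × n(n+1)/2
= 12 × 209×210/2
= 12 × 21945
= 263340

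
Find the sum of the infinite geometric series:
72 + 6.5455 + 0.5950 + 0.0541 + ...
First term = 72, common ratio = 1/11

For |r| < 1, S = a / (1 - r)
S = 72 / (1 - (1/11))
S = 72 / (10/11)
S = 396/5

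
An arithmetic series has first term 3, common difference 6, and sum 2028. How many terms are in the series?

Using S = n/2 × [2a + (n-1)d]
2028 = n/2 × [2(3) + (n-1)(6)]
2028 = n/2 × [6 + 6n - 6]
4056 = n × [0 + 6n]
6n² + (0)n - 4056 = 0
Discriminant: Δ = (0)² - 4(6)(-4056) = 0 + 97344 = 97344
√Δ = 312
n = [-(0) + √Δ] / (2·6) = (0 + 312) / 12 = 312 / 12 = 26
(The negative root is discarded since n must be a positive integer.)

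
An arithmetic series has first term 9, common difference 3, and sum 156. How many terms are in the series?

Using S = n/2 × [2a + (n-1)d]
156 = n/2 × [2(9) + (n-1)(3)]
156 = n/2 × [18 + 3n - 3]
312 = n × [15 + 3n]
3n² + (15)n - 312 = 0
Discriminant: Δ = (15)² - 4(3)(-312) = 225 + 3744 = 3969
√Δ = 63
n = [-(15) + √Δ] / (2·3) = (-15 + 63) / 6 = 48 / 6 = 8
(The negative root is discarded since n must be a positive integer.)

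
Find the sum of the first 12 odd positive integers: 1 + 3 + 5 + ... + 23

Sum of first n odd numbers = n²
= 12²
= 144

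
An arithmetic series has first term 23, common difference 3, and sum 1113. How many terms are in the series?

Using S = n/2 × [2a + (n-1)d]
1113 = n/2 × [2(23) + (n-1)(3)]
1113 = n/2 × [46 + 3n - 3]
2226 = n × [43 + 3n]
3n² + (43)n - 2226 = 0
Discriminant: Δ = (43)² - 4(3)(-2226) = 1849 + 26712 = 28561
√Δ = 169
n = [-(43) + √Δ] / (2·3) = (-43 + 169) / 6 = 126 / 6 = 21
(The negative root is discarded since n must be a positive integer.)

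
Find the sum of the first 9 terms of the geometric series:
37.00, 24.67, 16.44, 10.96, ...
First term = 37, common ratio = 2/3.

Sₙ = a(1 - rⁿ) / (1 - r)
S_9 = 37(1 - (2/3)^9) / (1 - (2/3))
S_9 = 37(1 - (512/19683)) / (1/3)
S_9 = 709327/6561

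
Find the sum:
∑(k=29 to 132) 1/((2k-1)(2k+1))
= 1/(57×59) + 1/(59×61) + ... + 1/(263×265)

Partial fractions: 1/((2k-1)(2k+1)) = (1/2)[1/(2k-1) - 1/(2k+1)]
The series telescopes:
= (1/2)[1/57 - 1/265]
= 104/15105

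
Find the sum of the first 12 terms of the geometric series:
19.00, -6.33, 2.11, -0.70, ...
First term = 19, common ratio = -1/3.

Sₙ = a(1 - rⁿ) / (1 - r)
S_12 = 19(1 - (-1/3)^12) / (1 - (-1/3))
S_12 = 19(1 - (1/531441)) / (4/3)
S_12 = 2524340/177147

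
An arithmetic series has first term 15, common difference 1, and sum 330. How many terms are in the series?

Using S = n/2 × [2a + (n-1)d]
330 = n/2 × [2(15) + (n-1)(1)]
330 = n/2 × [30 + 1n - 1]
660 = n × [29 + 1n]
1n² + (29)n - 660 = 0
Discriminant: Δ = (29)² - 4(1)(-660) = 841 + 2640 = 3481
√Δ = 59
n = [-(29) + √Δ] / (2·1) = (-29 + 59) / 2 = 30 / 2 = 15
(The negative root is discarded since n must be a positive integer.)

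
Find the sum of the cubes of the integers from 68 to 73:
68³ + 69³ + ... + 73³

Use ∑_{k=1}^{n} k³ = [n(n+1)/2]², then subtract the first 67 terms.
∑_{k=1}^{73} k³ = [73×74/2]² = 2701² = 7295401
∑_{k=1}^{67} k³ = [67×68/2]² = 2278² = 5189284
∑_{k=68}^{73} k³ = 7295401 - 5189284 = 2106117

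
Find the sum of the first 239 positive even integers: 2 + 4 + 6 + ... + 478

Sum of first n even numbers = n(n+1)
= 239×240
= 57360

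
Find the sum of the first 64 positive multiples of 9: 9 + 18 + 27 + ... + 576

Factor out 9: = 9(1 + 2 + ... + 64) = 9 × n(n+1)/2
= 9 × 64×65/2
= 9 × 2080
= 18720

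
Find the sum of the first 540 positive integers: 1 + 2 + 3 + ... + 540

Formula: ∑k = n(n+1)/2
= 540×541/2
= 292140/2
= 146070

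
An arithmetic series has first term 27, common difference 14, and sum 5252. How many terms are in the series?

Using S = n/2 × [2a + (n-1)d]
5252 = n/2 × [2(27) + (n-1)(14)]
5252 = n/2 × [54 + 14n - 14]
10504 = n × [40 + 14n]
14n² + (40)n - 10504 = 0
Discriminant: Δ = (40)² - 4(14)(-10504) = 1600 + 588224 = 589824
√Δ = 768
n = [-(40) + √Δ] / (2·14) = (-40 + 768) / 28 = 728 / 28 = 26
(The negative root is discarded since n must be a positive integer.)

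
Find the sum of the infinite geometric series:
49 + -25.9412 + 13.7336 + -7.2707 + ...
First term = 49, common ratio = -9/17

For |r| < 1, S = a / (1 - r)
S = 49 / (1 - (-9/17))
S = 49 / (26/17)
S = 833/26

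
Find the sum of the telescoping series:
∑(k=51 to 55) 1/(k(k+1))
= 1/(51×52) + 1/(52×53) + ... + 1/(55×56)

Partial fractions: 1/(k(k+1)) = 1/k - 1/(k+1)
The series telescopes:
= (1/51 - 1/52) + (1/52 - 1/53) + ... + (1/55 - 1/56)
= 1/51 - 1/56
= 5/2856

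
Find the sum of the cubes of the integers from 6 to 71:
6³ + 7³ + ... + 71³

Use ∑_{k=1}^{n} k³ = [n(n+1)/2]², then subtract the first 5 terms.
∑_{k=1}^{71} k³ = [71×72/2]² = 2556² = 6533136
∑_{k=1}^{5} k³ = [5×6/2]² = 15² = 225
∑_{k=6}^{71} k³ = 6533136 - 225 = 6532911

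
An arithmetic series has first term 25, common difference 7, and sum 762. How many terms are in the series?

Using S = n/2 × [2a + (n-1)d]
762 = n/2 × [2(25) + (n-1)(7)]
762 = n/2 × [50 + 7n - 7]
1524 = n × [43 + 7n]
7n² + (43)n - 1524 = 0
Discriminant: Δ = (43)² - 4(7)(-1524) = 1849 + 42672 = 44521
√Δ = 211
n = [-(43) + √Δ] / (2·7) = (-43 + 211) / 14 = 168 / 14 = 12
(The negative root is discarded since n must be a positive integer.)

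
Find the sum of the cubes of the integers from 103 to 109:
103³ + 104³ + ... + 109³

Use ∑_{k=1}^{n} k³ = [n(n+1)/2]², then subtract the first 102 terms.
∑_{k=1}^{109} k³ = [109×110/2]² = 5995² = 35940025
∑_{k=1}^{102} k³ = [102×103/2]² = 5253² = 27594009
∑_{k=103}^{109} k³ = 35940025 - 27594009 = 8346016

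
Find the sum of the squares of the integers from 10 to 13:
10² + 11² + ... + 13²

Use ∑_{k=1}^{n} k² = n(n+1)(2n+1)/6, then subtract the first 9 terms.
∑_{k=1}^{13} k² = 13×14×27/6 = 819
∑_{k=1}^{9} k² = 9×10×19/6 = 285
∑_{k=10}^{13} k² = 819 - 285 = 534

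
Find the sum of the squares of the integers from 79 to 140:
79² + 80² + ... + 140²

Use ∑_{k=1}^{n} k² = n(n+1)(2n+1)/6, then subtract the first 78 terms.
∑_{k=1}^{140} k² = 140×141×281/6 = 924490
∑_{k=1}^{78} k² = 78×79×157/6 = 161239
∑_{k=79}^{140} k² = 924490 - 161239 = 763251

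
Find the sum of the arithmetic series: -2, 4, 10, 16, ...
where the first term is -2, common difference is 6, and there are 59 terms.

Sₙ = n/2 × (first + last)
Last term = a + (n-1)d = -2 + (59-1)×6 = 346
S_59 = 59/2 × (-2 + 346)
S_59 = 59/2 × 344 = 10148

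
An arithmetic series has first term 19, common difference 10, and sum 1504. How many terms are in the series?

Using S = n/2 × [2a + (n-1)d]
1504 = n/2 × [2(19) + (n-1)(10)]
1504 = n/2 × [38 + 10n - 10]
3008 = n × [28 + 10n]
10n² + (28)n - 3008 = 0
Discriminant: Δ = (28)² - 4(10)(-3008) = 784 + 120320 = 121104
√Δ = 348
n = [-(28) + √Δ] / (2·10) = (-28 + 348) / 20 = 320 / 20 = 16
(The negative root is discarded since n must be a positive integer.)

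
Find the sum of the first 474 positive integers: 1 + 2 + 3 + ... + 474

Formula: ∑k = n(n+1)/2
= 474×475/2
= 225150/2
= 112575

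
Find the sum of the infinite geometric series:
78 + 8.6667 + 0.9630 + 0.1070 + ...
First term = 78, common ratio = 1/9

For |r| < 1, S = a / (1 - r)
S = 78 / (1 - (1/9))
S = 78 / (8/9)
S = 351/4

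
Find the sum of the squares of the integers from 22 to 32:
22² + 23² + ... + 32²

Use ∑_{k=1}^{n} k² = n(n+1)(2n+1)/6, then subtract the first 21 terms.
∑_{k=1}^{32} k² = 32×33×65/6 = 11440
∑_{k=1}^{21} k² = 21×22×43/6 = 3311
∑_{k=22}^{32} k² = 11440 - 3311 = 8129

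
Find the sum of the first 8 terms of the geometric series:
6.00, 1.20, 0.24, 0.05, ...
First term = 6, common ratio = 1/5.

Sₙ = a(1 - rⁿ) / (1 - r)
S_8 = 6(1 - (1/5)^8) / (1 - (1/5))
S_8 = 6(1 - (1/390625)) / (4/5)
S_8 = 585936/78125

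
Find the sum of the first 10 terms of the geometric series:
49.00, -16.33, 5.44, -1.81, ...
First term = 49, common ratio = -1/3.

Sₙ = a(1 - rⁿ) / (1 - r)
S_10 = 49(1 - (-1/3)^10) / (1 - (-1/3))
S_10 = 49(1 - (1/59049)) / (4/3)
S_10 = 723338/19683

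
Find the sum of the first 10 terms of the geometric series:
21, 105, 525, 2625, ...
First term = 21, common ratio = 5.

Sₙ = a(1 - rⁿ) / (1 - r)
S_10 = 21(1 - 5^10) / (1 - 5)
S_10 = 21(1 - 9765625) / (-4)
S_10 = 51269526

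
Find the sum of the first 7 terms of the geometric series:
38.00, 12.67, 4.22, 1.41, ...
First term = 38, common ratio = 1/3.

Sₙ = a(1 - rⁿ) / (1 - r)
S_7 = 38(1 - (1/3)^7) / (1 - (1/3))
S_7 = 38(1 - (1/2187)) / (2/3)
S_7 = 41534/729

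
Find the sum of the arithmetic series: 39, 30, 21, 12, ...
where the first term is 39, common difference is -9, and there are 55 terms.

Sₙ = n/2 × (first + last)
Last term = a + (n-1)d = 39 + (55-1)×(-9) = -447
S_55 = 55/2 × (39 + (-447))
S_55 = 55/2 × (-408) = -11220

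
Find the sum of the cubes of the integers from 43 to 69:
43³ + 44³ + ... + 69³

Use ∑_{k=1}^{n} k³ = [n(n+1)/2]², then subtract the first 42 terms.
∑_{k=1}^{69} k³ = [69×70/2]² = 2415² = 5832225
∑_{k=1}^{42} k³ = [42×43/2]² = 903² = 815409
∑_{k=43}^{69} k³ = 5832225 - 815409 = 5016816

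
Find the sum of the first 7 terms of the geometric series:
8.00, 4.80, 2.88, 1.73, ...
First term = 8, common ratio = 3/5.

Sₙ = a(1 - rⁿ) / (1 - r)
S_7 = 8(1 - (3/5)^7) / (1 - (3/5))
S_7 = 8(1 - (2187/78125)) / (2/5)
S_7 = 303752/15625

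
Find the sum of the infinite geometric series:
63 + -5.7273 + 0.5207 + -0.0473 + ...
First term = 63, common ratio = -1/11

For |r| < 1, S = a / (1 - r)
S = 63 / (1 - (-1/11))
S = 63 / (12/11)
S = 231/4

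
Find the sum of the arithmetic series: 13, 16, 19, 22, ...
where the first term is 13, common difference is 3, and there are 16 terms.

Sₙ = n/2 × (first + last)
Last term = a + (n-1)d = 13 + (16-1)×3 = 58
S_16 = 16/2 × (13 + 58)
S_16 = 16/2 × 71 = 568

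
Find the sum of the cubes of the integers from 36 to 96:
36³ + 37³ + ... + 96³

Use ∑_{k=1}^{n} k³ = [n(n+1)/2]², then subtract the first 35 terms.
∑_{k=1}^{96} k³ = [96×97/2]² = 4656² = 21678336
∑_{k=1}^{35} k³ = [35×36/2]² = 630² = 396900
∑_{k=36}^{96} k³ = 21678336 - 396900 = 21281436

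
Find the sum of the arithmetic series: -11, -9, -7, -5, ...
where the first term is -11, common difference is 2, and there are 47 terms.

Sₙ = n/2 × (first + last)
Last term = a + (n-1)d = -11 + (47-1)×2 = 81
S_47 = 47/2 × (-11 + 81)
S_47 = 47/2 × 70 = 1645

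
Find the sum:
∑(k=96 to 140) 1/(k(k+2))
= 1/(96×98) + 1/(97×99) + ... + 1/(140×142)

Partial fractions: 1/(k(k+2)) = (1/2)[1/k - 1/(k+2)]
Telescoping leaves the first two and last two terms:
= (1/2)[1/96 + 1/97 - 1/141 - 1/142]
= 68275/20716096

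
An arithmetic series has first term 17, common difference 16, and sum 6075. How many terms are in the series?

Using S = n/2 × [2a + (n-1)d]
6075 = n/2 × [2(17) + (n-1)(16)]
6075 = n/2 × [34 + 16n - 16]
12150 = n × [18 + 16n]
16n² + (18)n - 12150 = 0
Discriminant: Δ = (18)² - 4(16)(-12150) = 324 + 777600 = 777924
√Δ = 882
n = [-(18) + √Δ] / (2·16) = (-18 + 882) / 32 = 864 / 32 = 27
(The negative root is discarded since n must be a positive integer.)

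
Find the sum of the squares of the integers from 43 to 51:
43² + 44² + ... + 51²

Use ∑_{k=1}^{n} k² = n(n+1)(2n+1)/6, then subtract the first 42 terms.
∑_{k=1}^{51} k² = 51×52×103/6 = 45526
∑_{k=1}^{42} k² = 42×43×85/6 = 25585
∑_{k=43}^{51} k² = 45526 - 25585 = 19941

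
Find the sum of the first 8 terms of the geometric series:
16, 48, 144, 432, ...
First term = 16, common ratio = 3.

Sₙ = a(1 - rⁿ) / (1 - r)
S_8 = 16(1 - 3^8) / (1 - 3)
S_8 = 16(1 - 6561) / (-2)
S_8 = 52480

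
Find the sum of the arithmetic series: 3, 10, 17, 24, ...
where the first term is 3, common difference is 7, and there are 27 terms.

Sₙ = n/2 × (first + last)
Last term = a + (n-1)d = 3 + (27-1)×7 = 185
S_27 = 27/2 × (3 + 185)
S_27 = 27/2 × 188 = 2538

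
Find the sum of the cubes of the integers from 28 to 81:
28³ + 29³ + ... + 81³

Use ∑_{k=1}^{n} k³ = [n(n+1)/2]², then subtract the first 27 terms.
∑_{k=1}^{81} k³ = [81×82/2]² = 3321² = 11029041
∑_{k=1}^{27} k³ = [27×28/2]² = 378² = 142884
∑_{k=28}^{81} k³ = 11029041 - 142884 = 10886157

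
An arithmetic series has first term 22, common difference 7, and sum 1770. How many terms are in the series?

Using S = n/2 × [2a + (n-1)d]
1770 = n/2 × [2(22) + (n-1)(7)]
1770 = n/2 × [44 + 7n - 7]
3540 = n × [37 + 7n]
7n² + (37)n - 3540 = 0
Discriminant: Δ = (37)² - 4(7)(-3540) = 1369 + 99120 = 100489
√Δ = 317
n = [-(37) + √Δ] / (2·7) = (-37 + 317) / 14 = 280 / 14 = 20
(The negative root is discarded since n must be a positive integer.)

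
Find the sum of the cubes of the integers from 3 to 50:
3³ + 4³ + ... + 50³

Use ∑_{k=1}^{n} k³ = [n(n+1)/2]², then subtract the first 2 terms.
∑_{k=1}^{50} k³ = [50×51/2]² = 1275² = 1625625
∑_{k=1}^{2} k³ = [2×3/2]² = 3² = 9
∑_{k=3}^{50} k³ = 1625625 - 9 = 1625616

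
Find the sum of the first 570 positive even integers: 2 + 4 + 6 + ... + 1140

Sum of first n even numbers = n(n+1)
= 570×571
= 325470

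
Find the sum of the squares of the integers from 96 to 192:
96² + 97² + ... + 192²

Use ∑_{k=1}^{n} k² = n(n+1)(2n+1)/6, then subtract the first 95 terms.
∑_{k=1}^{192} k² = 192×193×385/6 = 2377760
∑_{k=1}^{95} k² = 95×96×191/6 = 290320
∑_{k=96}^{192} k² = 2377760 - 290320 = 2087440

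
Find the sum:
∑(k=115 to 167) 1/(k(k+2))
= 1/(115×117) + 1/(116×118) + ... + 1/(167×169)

Partial fractions: 1/(k(k+2)) = (1/2)[1/k - 1/(k+2)]
Telescoping leaves the first two and last two terms:
= (1/2)[1/115 + 1/116 - 1/168 - 1/169]
= 515743/189374640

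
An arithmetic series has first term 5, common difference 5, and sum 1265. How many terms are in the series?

Using S = n/2 × [2a + (n-1)d]
1265 = n/2 × [2(5) + (n-1)(5)]
1265 = n/2 × [10 + 5n - 5]
2530 = n × [5 + 5n]
5n² + (5)n - 2530 = 0
Discriminant: Δ = (5)² - 4(5)(-2530) = 25 + 50600 = 50625
√Δ = 225
n = [-(5) + √Δ] / (2·5) = (-5 + 225) / 10 = 220 / 10 = 22
(The negative root is discarded since n must be a positive integer.)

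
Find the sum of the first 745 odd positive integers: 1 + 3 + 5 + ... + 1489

Sum of first n odd numbers = n²
= 745²
= 555025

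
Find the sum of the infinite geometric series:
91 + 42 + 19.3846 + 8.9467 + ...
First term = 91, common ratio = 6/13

For |r| < 1, S = a / (1 - r)
S = 91 / (1 - (6/13))
S = 91 / (7/13)
S = 169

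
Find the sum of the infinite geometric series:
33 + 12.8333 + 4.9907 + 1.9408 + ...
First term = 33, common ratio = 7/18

For |r| < 1, S = a / (1 - r)
S = 33 / (1 - (7/18))
S = 33 / (11/18)
S = 54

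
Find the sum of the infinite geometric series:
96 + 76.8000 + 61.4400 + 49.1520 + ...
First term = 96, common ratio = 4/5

For |r| < 1, S = a / (1 - r)
S = 96 / (1 - (4/5))
S = 96 / (1/5)
S = 480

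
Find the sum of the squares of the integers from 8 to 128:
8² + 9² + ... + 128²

Use ∑_{k=1}^{n} k² = n(n+1)(2n+1)/6, then subtract the first 7 terms.
∑_{k=1}^{128} k² = 128×129×257/6 = 707264
∑_{k=1}^{7} k² = 7×8×15/6 = 140
∑_{k=8}^{128} k² = 707264 - 140 = 707124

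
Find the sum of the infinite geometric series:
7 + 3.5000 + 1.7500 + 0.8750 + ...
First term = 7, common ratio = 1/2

For |r| < 1, S = a / (1 - r)
S = 7 / (1 - (1/2))
S = 7 / (1/2)
S = 14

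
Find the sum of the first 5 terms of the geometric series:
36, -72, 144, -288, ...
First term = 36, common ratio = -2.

Sₙ = a(1 - rⁿ) / (1 - r)
S_5 = 36(1 - (-2)^5) / (1 - (-2))
S_5 = 36(1 - (-32)) / (3)
S_5 = 396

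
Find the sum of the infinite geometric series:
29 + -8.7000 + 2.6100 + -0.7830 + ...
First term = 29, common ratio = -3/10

For |r| < 1, S = a / (1 - r)
S = 29 / (1 - (-3/10))
S = 29 / (13/10)
S = 290/13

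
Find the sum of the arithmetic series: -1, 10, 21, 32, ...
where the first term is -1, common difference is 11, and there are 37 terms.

Sₙ = n/2 × (first + last)
Last term = a + (n-1)d = -1 + (37-1)×11 = 395
S_37 = 37/2 × (-1 + 395)
S_37 = 37/2 × 394 = 7289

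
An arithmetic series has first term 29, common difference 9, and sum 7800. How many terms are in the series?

Using S = n/2 × [2a + (n-1)d]
7800 = n/2 × [2(29) + (n-1)(9)]
7800 = n/2 × [58 + 9n - 9]
15600 = n × [49 + 9n]
9n² + (49)n - 15600 = 0
Discriminant: Δ = (49)² - 4(9)(-15600) = 2401 + 561600 = 564001
√Δ = 751
n = [-(49) + √Δ] / (2·9) = (-49 + 751) / 18 = 702 / 18 = 39
(The negative root is discarded since n must be a positive integer.)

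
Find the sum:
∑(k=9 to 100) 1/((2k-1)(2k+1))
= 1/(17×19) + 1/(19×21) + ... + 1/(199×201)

Partial fractions: 1/((2k-1)(2k+1)) = (1/2)[1/(2k-1) - 1/(2k+1)]
The series telescopes:
= (1/2)[1/17 - 1/201]
= 92/3417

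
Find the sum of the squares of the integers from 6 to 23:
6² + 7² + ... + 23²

Use ∑_{k=1}^{n} k² = n(n+1)(2n+1)/6, then subtract the first 5 terms.
∑_{k=1}^{23} k² = 23×24×47/6 = 4324
∑_{k=1}^{5} k² = 5×6×11/6 = 55
∑_{k=6}^{23} k² = 4324 - 55 = 4269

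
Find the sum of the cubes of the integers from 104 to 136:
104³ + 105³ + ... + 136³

Use ∑_{k=1}^{n} k³ = [n(n+1)/2]², then subtract the first 103 terms.
∑_{k=1}^{136} k³ = [136×137/2]² = 9316² = 86787856
∑_{k=1}^{103} k³ = [103×104/2]² = 5356² = 28686736
∑_{k=104}^{136} k³ = 86787856 - 28686736 = 58101120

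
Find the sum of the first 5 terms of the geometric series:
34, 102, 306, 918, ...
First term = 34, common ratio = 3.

Sₙ = a(1 - rⁿ) / (1 - r)
S_5 = 34(1 - 3^5) / (1 - 3)
S_5 = 34(1 - 243) / (-2)
S_5 = 4114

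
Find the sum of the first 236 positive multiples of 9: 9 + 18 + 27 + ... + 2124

Factor out 9: = 9(1 + 2 + ... + 236) = 9 × n(n+1)/2
= 9 × 236×237/2
= 9 × 27966
= 251694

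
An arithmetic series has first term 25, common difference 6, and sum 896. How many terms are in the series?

Using S = n/2 × [2a + (n-1)d]
896 = n/2 × [2(25) + (n-1)(6)]
896 = n/2 × [50 + 6n - 6]
1792 = n × [44 + 6n]
6n² + (44)n - 1792 = 0
Discriminant: Δ = (44)² - 4(6)(-1792) = 1936 + 43008 = 44944
√Δ = 212
n = [-(44) + √Δ] / (2·6) = (-44 + 212) / 12 = 168 / 12 = 14
(The negative root is discarded since n must be a positive integer.)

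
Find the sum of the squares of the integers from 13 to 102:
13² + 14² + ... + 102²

Use ∑_{k=1}^{n} k² = n(n+1)(2n+1)/6, then subtract the first 12 terms.
∑_{k=1}^{102} k² = 102×103×205/6 = 358955
∑_{k=1}^{12} k² = 12×13×25/6 = 650
∑_{k=13}^{102} k² = 358955 - 650 = 358305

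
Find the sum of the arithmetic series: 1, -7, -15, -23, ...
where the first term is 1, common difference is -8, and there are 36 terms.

Sₙ = n/2 × (first + last)
Last term = a + (n-1)d = 1 + (36-1)×(-8) = -279
S_36 = 36/2 × (1 + (-279))
S_36 = 36/2 × (-278) = -5004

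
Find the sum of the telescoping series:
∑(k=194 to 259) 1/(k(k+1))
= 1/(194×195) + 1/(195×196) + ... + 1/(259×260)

Partial fractions: 1/(k(k+1)) = 1/k - 1/(k+1)
The series telescopes:
= (1/194 - 1/195) + (1/195 - 1/196) + ... + (1/259 - 1/260)
= 1/194 - 1/260
= 33/25220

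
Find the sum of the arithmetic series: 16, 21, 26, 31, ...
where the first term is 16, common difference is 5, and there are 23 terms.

Sₙ = n/2 × (first + last)
Last term = a + (n-1)d = 16 + (23-1)×5 = 126
S_23 = 23/2 × (16 + 126)
S_23 = 23/2 × 142 = 1633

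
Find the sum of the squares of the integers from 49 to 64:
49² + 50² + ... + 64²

Use ∑_{k=1}^{n} k² = n(n+1)(2n+1)/6, then subtract the first 48 terms.
∑_{k=1}^{64} k² = 64×65×129/6 = 89440
∑_{k=1}^{48} k² = 48×49×97/6 = 38024
∑_{k=49}^{64} k² = 89440 - 38024 = 51416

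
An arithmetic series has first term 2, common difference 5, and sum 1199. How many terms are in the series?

Using S = n/2 × [2a + (n-1)d]
1199 = n/2 × [2(2) + (n-1)(5)]
1199 = n/2 × [4 + 5n - 5]
2398 = n × [-1 + 5n]
5n² + (-1)n - 2398 = 0
Discriminant: Δ = (-1)² - 4(5)(-2398) = 1 + 47960 = 47961
√Δ = 219
n = [-(-1) + √Δ] / (2·5) = (1 + 219) / 10 = 220 / 10 = 22
(The negative root is discarded since n must be a positive integer.)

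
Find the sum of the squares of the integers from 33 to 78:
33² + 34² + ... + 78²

Use ∑_{k=1}^{n} k² = n(n+1)(2n+1)/6, then subtract the first 32 terms.
∑_{k=1}^{78} k² = 78×79×157/6 = 161239
∑_{k=1}^{32} k² = 32×33×65/6 = 11440
∑_{k=33}^{78} k² = 161239 - 11440 = 149799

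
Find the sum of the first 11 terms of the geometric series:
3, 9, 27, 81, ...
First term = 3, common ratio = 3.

Sₙ = a(1 - rⁿ) / (1 - r)
S_11 = 3(1 - 3^11) / (1 - 3)
S_11 = 3(1 - 177147) / (-2)
S_11 = 265719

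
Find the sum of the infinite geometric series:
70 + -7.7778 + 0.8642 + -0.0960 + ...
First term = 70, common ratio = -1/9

For |r| < 1, S = a / (1 - r)
S = 70 / (1 - (-1/9))
S = 70 / (10/9)
S = 63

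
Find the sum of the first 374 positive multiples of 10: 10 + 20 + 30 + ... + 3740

Factor out 10: = 10(1 + 2 + ... + 374) = 10 × n(n+1)/2
= 10 × 374×375/2
= 10 × 70125
= 701250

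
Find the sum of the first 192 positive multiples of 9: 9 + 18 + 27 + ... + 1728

Factor out 9: = 9(1 + 2 + ... + 192) = 9 × n(n+1)/2
= 9 × 192×193/2
= 9 × 18528
= 166752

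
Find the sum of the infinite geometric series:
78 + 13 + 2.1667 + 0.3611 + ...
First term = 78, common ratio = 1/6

For |r| < 1, S = a / (1 - r)
S = 78 / (1 - (1/6))
S = 78 / (5/6)
S = 468/5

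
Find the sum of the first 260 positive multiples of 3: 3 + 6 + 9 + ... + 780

Factor out 3: = 3(1 + 2 + ... + 260) = 3 × n(n+1)/2
= 3 × 260×261/2
= 3 × 33930
= 101790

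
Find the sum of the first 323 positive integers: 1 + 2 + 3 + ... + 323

Formula: ∑k = n(n+1)/2
= 323×324/2
= 104652/2
= 52326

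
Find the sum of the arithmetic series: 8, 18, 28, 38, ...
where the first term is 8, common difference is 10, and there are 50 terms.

Sₙ = n/2 × (first + last)
Last term = a + (n-1)d = 8 + (50-1)×10 = 498
S_50 = 50/2 × (8 + 498)
S_50 = 50/2 × 506 = 12650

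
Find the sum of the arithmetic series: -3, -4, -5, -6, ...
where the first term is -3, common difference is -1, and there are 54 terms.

Sₙ = n/2 × (first + last)
Last term = a + (n-1)d = -3 + (54-1)×(-1) = -56
S_54 = 54/2 × (-3 + (-56))
S_54 = 54/2 × (-59) = -1593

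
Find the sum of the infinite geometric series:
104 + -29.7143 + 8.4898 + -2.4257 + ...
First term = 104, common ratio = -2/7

For |r| < 1, S = a / (1 - r)
S = 104 / (1 - (-2/7))
S = 104 / (9/7)
S = 728/9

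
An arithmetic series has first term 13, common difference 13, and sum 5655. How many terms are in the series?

Using S = n/2 × [2a + (n-1)d]
5655 = n/2 × [2(13) + (n-1)(13)]
5655 = n/2 × [26 + 13n - 13]
11310 = n × [13 + 13n]
13n² + (13)n - 11310 = 0
Discriminant: Δ = (13)² - 4(13)(-11310) = 169 + 588120 = 588289
√Δ = 767
n = [-(13) + √Δ] / (2·13) = (-13 + 767) / 26 = 754 / 26 = 29
(The negative root is discarded since n must be a positive integer.)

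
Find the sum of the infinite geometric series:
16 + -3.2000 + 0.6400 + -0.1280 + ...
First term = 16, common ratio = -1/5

For |r| < 1, S = a / (1 - r)
S = 16 / (1 - (-1/5))
S = 16 / (6/5)
S = 40/3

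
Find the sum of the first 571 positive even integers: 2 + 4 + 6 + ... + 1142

Sum of first n even numbers = n(n+1)
= 571×572
= 326612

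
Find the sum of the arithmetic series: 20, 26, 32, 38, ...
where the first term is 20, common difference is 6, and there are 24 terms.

Sₙ = n/2 × (first + last)
Last term = a + (n-1)d = 20 + (24-1)×6 = 158
S_24 = 24/2 × (20 + 158)
S_24 = 24/2 × 178 = 2136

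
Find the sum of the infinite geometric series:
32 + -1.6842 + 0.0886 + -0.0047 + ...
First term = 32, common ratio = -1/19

For |r| < 1, S = a / (1 - r)
S = 32 / (1 - (-1/19))
S = 32 / (20/19)
S = 152/5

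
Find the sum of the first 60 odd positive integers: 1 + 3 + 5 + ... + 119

Sum of first n odd numbers = n²
= 60²
= 3600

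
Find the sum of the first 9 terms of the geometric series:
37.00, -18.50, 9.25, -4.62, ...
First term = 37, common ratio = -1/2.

Sₙ = a(1 - rⁿ) / (1 - r)
S_9 = 37(1 - (-1/2)^9) / (1 - (-1/2))
S_9 = 37(1 - (-1/512)) / (3/2)
S_9 = 6327/256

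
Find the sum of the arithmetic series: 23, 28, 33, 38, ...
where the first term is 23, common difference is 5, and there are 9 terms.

Sₙ = n/2 × (first + last)
Last term = a + (n-1)d = 23 + (9-1)×5 = 63
S_9 = 9/2 × (23 + 63)
S_9 = 9/2 × 86 = 387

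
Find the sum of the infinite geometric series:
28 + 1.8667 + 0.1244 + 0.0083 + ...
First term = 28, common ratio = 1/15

For |r| < 1, S = a / (1 - r)
S = 28 / (1 - (1/15))
S = 28 / (14/15)
S = 30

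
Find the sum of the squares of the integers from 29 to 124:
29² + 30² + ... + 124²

Use ∑_{k=1}^{n} k² = n(n+1)(2n+1)/6, then subtract the first 28 terms.
∑_{k=1}^{124} k² = 124×125×249/6 = 643250
∑_{k=1}^{28} k² = 28×29×57/6 = 7714
∑_{k=29}^{124} k² = 643250 - 7714 = 635536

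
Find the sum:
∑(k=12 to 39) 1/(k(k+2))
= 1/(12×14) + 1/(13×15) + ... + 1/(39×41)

Partial fractions: 1/(k(k+2)) = (1/2)[1/k - 1/(k+2)]
Telescoping leaves the first two and last two terms:
= (1/2)[1/12 + 1/13 - 1/40 - 1/41]
= 7091/127920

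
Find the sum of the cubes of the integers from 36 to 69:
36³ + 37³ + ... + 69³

Use ∑_{k=1}^{n} k³ = [n(n+1)/2]², then subtract the first 35 terms.
∑_{k=1}^{69} k³ = [69×70/2]² = 2415² = 5832225
∑_{k=1}^{35} k³ = [35×36/2]² = 630² = 396900
∑_{k=36}^{69} k³ = 5832225 - 396900 = 5435325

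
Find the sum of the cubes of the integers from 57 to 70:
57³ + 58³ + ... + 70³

Use ∑_{k=1}^{n} k³ = [n(n+1)/2]², then subtract the first 56 terms.
∑_{k=1}^{70} k³ = [70×71/2]² = 2485² = 6175225
∑_{k=1}^{56} k³ = [56×57/2]² = 1596² = 2547216
∑_{k=57}^{70} k³ = 6175225 - 2547216 = 3628009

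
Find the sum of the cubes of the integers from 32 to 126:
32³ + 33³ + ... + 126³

Use ∑_{k=1}^{n} k³ = [n(n+1)/2]², then subtract the first 31 terms.
∑_{k=1}^{126} k³ = [126×127/2]² = 8001² = 64016001
∑_{k=1}^{31} k³ = [31×32/2]² = 496² = 246016
∑_{k=32}^{126} k³ = 64016001 - 246016 = 63769985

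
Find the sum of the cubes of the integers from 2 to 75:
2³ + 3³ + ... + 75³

Use ∑_{k=1}^{n} k³ = [n(n+1)/2]², then subtract the first 1 terms.
∑_{k=1}^{75} k³ = [75×76/2]² = 2850² = 8122500
∑_{k=1}^{1} k³ = [1×2/2]² = 1² = 1
∑_{k=2}^{75} k³ = 8122500 - 1 = 8122499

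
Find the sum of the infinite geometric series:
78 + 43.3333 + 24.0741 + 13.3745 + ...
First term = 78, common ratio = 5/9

For |r| < 1, S = a / (1 - r)
S = 78 / (1 - (5/9))
S = 78 / (4/9)
S = 351/2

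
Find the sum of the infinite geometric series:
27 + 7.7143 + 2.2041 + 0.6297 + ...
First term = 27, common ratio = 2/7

For |r| < 1, S = a / (1 - r)
S = 27 / (1 - (2/7))
S = 27 / (5/7)
S = 189/5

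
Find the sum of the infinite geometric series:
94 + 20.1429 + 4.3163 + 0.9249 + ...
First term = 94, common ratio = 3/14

For |r| < 1, S = a / (1 - r)
S = 94 / (1 - (3/14))
S = 94 / (11/14)
S = 1316/11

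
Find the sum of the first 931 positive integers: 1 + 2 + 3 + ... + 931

Formula: ∑k = n(n+1)/2
= 931×932/2
= 867692/2
= 433846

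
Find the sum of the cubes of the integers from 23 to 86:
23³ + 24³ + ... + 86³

Use ∑_{k=1}^{n} k³ = [n(n+1)/2]², then subtract the first 22 terms.
∑_{k=1}^{86} k³ = [86×87/2]² = 3741² = 13995081
∑_{k=1}^{22} k³ = [22×23/2]² = 253² = 64009
∑_{k=23}^{86} k³ = 13995081 - 64009 = 13931072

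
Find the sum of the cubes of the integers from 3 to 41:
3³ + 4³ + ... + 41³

Use ∑_{k=1}^{n} k³ = [n(n+1)/2]², then subtract the first 2 terms.
∑_{k=1}^{41} k³ = [41×42/2]² = 861² = 741321
∑_{k=1}^{2} k³ = [2×3/2]² = 3² = 9
∑_{k=3}^{41} k³ = 741321 - 9 = 741312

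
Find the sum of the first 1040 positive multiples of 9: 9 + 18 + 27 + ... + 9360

Factor out 9: = 9(1 + 2 + ... + 1040) = 9 × n(n+1)/2
= 9 × 1040×1041/2
= 9 × 541320
= 4871880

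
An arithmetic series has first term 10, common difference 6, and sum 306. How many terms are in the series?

Using S = n/2 × [2a + (n-1)d]
306 = n/2 × [2(10) + (n-1)(6)]
306 = n/2 × [20 + 6n - 6]
612 = n × [14 + 6n]
6n² + (14)n - 612 = 0
Discriminant: Δ = (14)² - 4(6)(-612) = 196 + 14688 = 14884
√Δ = 122
n = [-(14) + √Δ] / (2·6) = (-14 + 122) / 12 = 108 / 12 = 9
(The negative root is discarded since n must be a positive integer.)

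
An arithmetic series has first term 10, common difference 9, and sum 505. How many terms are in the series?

Using S = n/2 × [2a + (n-1)d]
505 = n/2 × [2(10) + (n-1)(9)]
505 = n/2 × [20 + 9n - 9]
1010 = n × [11 + 9n]
9n² + (11)n - 1010 = 0
Discriminant: Δ = (11)² - 4(9)(-1010) = 121 + 36360 = 36481
√Δ = 191
n = [-(11) + √Δ] / (2·9) = (-11 + 191) / 18 = 180 / 18 = 10
(The negative root is discarded since n must be a positive integer.)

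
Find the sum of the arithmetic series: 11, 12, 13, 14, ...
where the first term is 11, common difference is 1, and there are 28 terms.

Sₙ = n/2 × (first + last)
Last term = a + (n-1)d = 11 + (28-1)×1 = 38
S_28 = 28/2 × (11 + 38)
S_28 = 28/2 × 49 = 686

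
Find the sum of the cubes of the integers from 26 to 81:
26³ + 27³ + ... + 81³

Use ∑_{k=1}^{n} k³ = [n(n+1)/2]², then subtract the first 25 terms.
∑_{k=1}^{81} k³ = [81×82/2]² = 3321² = 11029041
∑_{k=1}^{25} k³ = [25×26/2]² = 325² = 105625
∑_{k=26}^{81} k³ = 11029041 - 105625 = 10923416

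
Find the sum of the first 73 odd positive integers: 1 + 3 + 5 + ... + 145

Sum of first n odd numbers = n²
= 73²
= 5329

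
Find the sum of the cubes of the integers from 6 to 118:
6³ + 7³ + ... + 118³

Use ∑_{k=1}^{n} k³ = [n(n+1)/2]², then subtract the first 5 terms.
∑_{k=1}^{118} k³ = [118×119/2]² = 7021² = 49294441
∑_{k=1}^{5} k³ = [5×6/2]² = 15² = 225
∑_{k=6}^{118} k³ = 49294441 - 225 = 49294216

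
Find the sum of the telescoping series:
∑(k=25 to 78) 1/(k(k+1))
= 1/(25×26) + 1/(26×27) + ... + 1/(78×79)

Partial fractions: 1/(k(k+1)) = 1/k - 1/(k+1)
The series telescopes:
= (1/25 - 1/26) + (1/26 - 1/27) + ... + (1/78 - 1/79)
= 1/25 - 1/79
= 54/1975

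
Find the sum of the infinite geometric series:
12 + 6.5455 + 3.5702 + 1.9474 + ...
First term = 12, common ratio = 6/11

For |r| < 1, S = a / (1 - r)
S = 12 / (1 - (6/11))
S = 12 / (5/11)
S = 132/5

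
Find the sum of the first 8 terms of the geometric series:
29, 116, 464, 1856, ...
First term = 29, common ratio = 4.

Sₙ = a(1 - rⁿ) / (1 - r)
S_8 = 29(1 - 4^8) / (1 - 4)
S_8 = 29(1 - 65536) / (-3)
S_8 = 633505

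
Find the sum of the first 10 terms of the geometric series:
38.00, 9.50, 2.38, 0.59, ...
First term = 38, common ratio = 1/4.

Sₙ = a(1 - rⁿ) / (1 - r)
S_10 = 38(1 - (1/4)^10) / (1 - (1/4))
S_10 = 38(1 - (1/1048576)) / (3/4)
S_10 = 6640975/131072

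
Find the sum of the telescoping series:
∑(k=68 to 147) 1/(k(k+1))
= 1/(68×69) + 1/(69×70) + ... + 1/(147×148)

Partial fractions: 1/(k(k+1)) = 1/k - 1/(k+1)
The series telescopes:
= (1/68 - 1/69) + (1/69 - 1/70) + ... + (1/147 - 1/148)
= 1/68 - 1/148
= 5/629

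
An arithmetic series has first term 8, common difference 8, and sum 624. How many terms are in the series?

Using S = n/2 × [2a + (n-1)d]
624 = n/2 × [2(8) + (n-1)(8)]
624 = n/2 × [16 + 8n - 8]
1248 = n × [8 + 8n]
8n² + (8)n - 1248 = 0
Discriminant: Δ = (8)² - 4(8)(-1248) = 64 + 39936 = 40000
√Δ = 200
n = [-(8) + √Δ] / (2·8) = (-8 + 200) / 16 = 192 / 16 = 12
(The negative root is discarded since n must be a positive integer.)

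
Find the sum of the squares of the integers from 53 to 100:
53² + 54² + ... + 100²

Use ∑_{k=1}^{n} k² = n(n+1)(2n+1)/6, then subtract the first 52 terms.
∑_{k=1}^{100} k² = 100×101×201/6 = 338350
∑_{k=1}^{52} k² = 52×53×105/6 = 48230
∑_{k=53}^{100} k² = 338350 - 48230 = 290120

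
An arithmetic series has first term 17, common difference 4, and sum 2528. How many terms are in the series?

Using S = n/2 × [2a + (n-1)d]
2528 = n/2 × [2(17) + (n-1)(4)]
2528 = n/2 × [34 + 4n - 4]
5056 = n × [30 + 4n]
4n² + (30)n - 5056 = 0
Discriminant: Δ = (30)² - 4(4)(-5056) = 900 + 80896 = 81796
√Δ = 286
n = [-(30) + √Δ] / (2·4) = (-30 + 286) / 8 = 256 / 8 = 32
(The negative root is discarded since n must be a positive integer.)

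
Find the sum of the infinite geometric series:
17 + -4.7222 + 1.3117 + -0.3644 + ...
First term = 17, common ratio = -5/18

For |r| < 1, S = a / (1 - r)
S = 17 / (1 - (-5/18))
S = 17 / (23/18)
S = 306/23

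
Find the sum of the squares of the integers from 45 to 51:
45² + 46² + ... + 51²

Use ∑_{k=1}^{n} k² = n(n+1)(2n+1)/6, then subtract the first 44 terms.
∑_{k=1}^{51} k² = 51×52×103/6 = 45526
∑_{k=1}^{44} k² = 44×45×89/6 = 29370
∑_{k=45}^{51} k² = 45526 - 29370 = 16156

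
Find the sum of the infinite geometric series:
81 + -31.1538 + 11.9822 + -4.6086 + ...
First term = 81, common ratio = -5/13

For |r| < 1, S = a / (1 - r)
S = 81 / (1 - (-5/13))
S = 81 / (18/13)
S = 117/2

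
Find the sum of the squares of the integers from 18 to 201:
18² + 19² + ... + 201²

Use ∑_{k=1}^{n} k² = n(n+1)(2n+1)/6, then subtract the first 17 terms.
∑_{k=1}^{201} k² = 201×202×403/6 = 2727101
∑_{k=1}^{17} k² = 17×18×35/6 = 1785
∑_{k=18}^{201} k² = 2727101 - 1785 = 2725316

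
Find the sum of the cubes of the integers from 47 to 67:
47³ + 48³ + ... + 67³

Use ∑_{k=1}^{n} k³ = [n(n+1)/2]², then subtract the first 46 terms.
∑_{k=1}^{67} k³ = [67×68/2]² = 2278² = 5189284
∑_{k=1}^{46} k³ = [46×47/2]² = 1081² = 1168561
∑_{k=47}^{67} k³ = 5189284 - 1168561 = 4020723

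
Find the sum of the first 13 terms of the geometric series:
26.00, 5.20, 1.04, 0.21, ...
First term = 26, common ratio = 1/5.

Sₙ = a(1 - rⁿ) / (1 - r)
S_13 = 26(1 - (1/5)^13) / (1 - (1/5))
S_13 = 26(1 - (1/1220703125)) / (4/5)
S_13 = 7934570306/244140625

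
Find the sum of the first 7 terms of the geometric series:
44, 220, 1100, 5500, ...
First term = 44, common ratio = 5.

Sₙ = a(1 - rⁿ) / (1 - r)
S_7 = 44(1 - 5^7) / (1 - 5)
S_7 = 44(1 - 78125) / (-4)
S_7 = 859364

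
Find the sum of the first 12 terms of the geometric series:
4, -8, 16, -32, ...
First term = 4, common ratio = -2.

Sₙ = a(1 - rⁿ) / (1 - r)
S_12 = 4(1 - (-2)^12) / (1 - (-2))
S_12 = 4(1 - 4096) / (3)
S_12 = -5460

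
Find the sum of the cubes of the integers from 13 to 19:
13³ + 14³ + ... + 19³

Use ∑_{k=1}^{n} k³ = [n(n+1)/2]², then subtract the first 12 terms.
∑_{k=1}^{19} k³ = [19×20/2]² = 190² = 36100
∑_{k=1}^{12} k³ = [12×13/2]² = 78² = 6084
∑_{k=13}^{19} k³ = 36100 - 6084 = 30016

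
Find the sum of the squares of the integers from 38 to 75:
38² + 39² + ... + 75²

Use ∑_{k=1}^{n} k² = n(n+1)(2n+1)/6, then subtract the first 37 terms.
∑_{k=1}^{75} k² = 75×76×151/6 = 143450
∑_{k=1}^{37} k² = 37×38×75/6 = 17575
∑_{k=38}^{75} k² = 143450 - 17575 = 125875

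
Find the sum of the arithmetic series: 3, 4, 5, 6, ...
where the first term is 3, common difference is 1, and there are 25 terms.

Sₙ = n/2 × (first + last)
Last term = a + (n-1)d = 3 + (25-1)×1 = 27
S_25 = 25/2 × (3 + 27)
S_25 = 25/2 × 30 = 375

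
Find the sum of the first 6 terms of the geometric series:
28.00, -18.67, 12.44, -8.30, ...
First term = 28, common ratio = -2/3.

Sₙ = a(1 - rⁿ) / (1 - r)
S_6 = 28(1 - (-2/3)^6) / (1 - (-2/3))
S_6 = 28(1 - (64/729)) / (5/3)
S_6 = 3724/243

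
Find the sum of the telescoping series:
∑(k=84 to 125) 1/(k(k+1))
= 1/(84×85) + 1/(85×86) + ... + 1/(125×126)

Partial fractions: 1/(k(k+1)) = 1/k - 1/(k+1)
The series telescopes:
= (1/84 - 1/85) + (1/85 - 1/86) + ... + (1/125 - 1/126)
= 1/84 - 1/126
= 1/252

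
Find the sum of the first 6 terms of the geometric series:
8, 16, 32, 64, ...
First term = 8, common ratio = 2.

Sₙ = a(1 - rⁿ) / (1 - r)
S_6 = 8(1 - 2^6) / (1 - 2)
S_6 = 8(1 - 64) / (-1)
S_6 = 504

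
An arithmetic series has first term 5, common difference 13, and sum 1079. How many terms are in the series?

Using S = n/2 × [2a + (n-1)d]
1079 = n/2 × [2(5) + (n-1)(13)]
1079 = n/2 × [10 + 13n - 13]
2158 = n × [-3 + 13n]
13n² + (-3)n - 2158 = 0
Discriminant: Δ = (-3)² - 4(13)(-2158) = 9 + 112216 = 112225
√Δ = 335
n = [-(-3) + √Δ] / (2·13) = (3 + 335) / 26 = 338 / 26 = 13
(The negative root is discarded since n must be a positive integer.)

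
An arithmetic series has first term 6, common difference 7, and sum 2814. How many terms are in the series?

Using S = n/2 × [2a + (n-1)d]
2814 = n/2 × [2(6) + (n-1)(7)]
2814 = n/2 × [12 + 7n - 7]
5628 = n × [5 + 7n]
7n² + (5)n - 5628 = 0
Discriminant: Δ = (5)² - 4(7)(-5628) = 25 + 157584 = 157609
√Δ = 397
n = [-(5) + √Δ] / (2·7) = (-5 + 397) / 14 = 392 / 14 = 28
(The negative root is discarded since n must be a positive integer.)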